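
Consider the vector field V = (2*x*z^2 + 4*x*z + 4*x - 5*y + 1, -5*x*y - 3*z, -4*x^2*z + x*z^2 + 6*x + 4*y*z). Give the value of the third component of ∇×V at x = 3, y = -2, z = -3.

15

(∇×V)_3 = ∂V₂/∂x − ∂V₁/∂y
= -5*y − (-5)
= -5*y + 5
At (3, -2, -3): 15.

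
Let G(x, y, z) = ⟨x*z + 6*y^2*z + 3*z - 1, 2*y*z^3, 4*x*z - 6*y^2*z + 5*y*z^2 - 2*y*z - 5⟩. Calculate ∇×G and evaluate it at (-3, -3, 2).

(∇×G)₁ = ∂G₃/∂y − ∂G₂/∂z = -6*y*z^2 - 12*y*z + 5*z^2 - 2*z
(∇×G)₂ = ∂G₁/∂z − ∂G₃/∂x = x + 6*y^2 - 4*z + 3
(∇×G)₃ = ∂G₂/∂x − ∂G₁/∂y = -12*y*z
∇×G = (-6*y*z^2 - 12*y*z + 5*z^2 - 2*z, x + 6*y^2 - 4*z + 3, -12*y*z)
At (-3, -3, 2): (160, 46, 72).

(160, 46, 72)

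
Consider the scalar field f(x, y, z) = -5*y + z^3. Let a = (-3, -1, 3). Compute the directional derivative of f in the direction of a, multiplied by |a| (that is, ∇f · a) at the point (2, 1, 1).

∂f/∂x = 0
∂f/∂y = -5
∂f/∂z = 3*z^2
∇f at (2, 1, 1) = (0, -5, 3)
∇f · a = (0)(-3) + (-5)(-1) + (3)(3) = 14

14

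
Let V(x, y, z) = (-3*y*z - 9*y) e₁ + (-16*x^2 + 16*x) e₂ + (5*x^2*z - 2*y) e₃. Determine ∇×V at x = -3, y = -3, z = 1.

(∇×V)₁ = ∂V₃/∂y − ∂V₂/∂z = -2
(∇×V)₂ = ∂V₁/∂z − ∂V₃/∂x = -10*x*z - 3*y
(∇×V)₃ = ∂V₂/∂x − ∂V₁/∂y = -32*x + 3*z + 25
∇×V = (-2, -10*x*z - 3*y, -32*x + 3*z + 25)
At (-3, -3, 1): (-2, 39, 124).

(-2, 39, 124)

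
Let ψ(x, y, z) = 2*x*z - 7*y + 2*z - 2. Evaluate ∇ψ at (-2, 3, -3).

∂ψ/∂x = 2*z
∂ψ/∂y = -7
∂ψ/∂z = 2*x + 2
∇ψ = (2*z, -7, 2*x + 2)
At (-2, 3, -3): (-6, -7, -2).

(-6, -7, -2)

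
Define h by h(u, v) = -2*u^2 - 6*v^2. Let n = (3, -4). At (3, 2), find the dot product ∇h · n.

60

∂h/∂u = -4*u
∂h/∂v = -12*v
∇h at (3, 2) = (-12, -24)
∇h · n = (-12)(3) + (-24)(-4) = 60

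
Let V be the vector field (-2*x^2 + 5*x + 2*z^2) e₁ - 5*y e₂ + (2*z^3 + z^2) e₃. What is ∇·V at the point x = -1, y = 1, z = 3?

∂V₁/∂x = -4*x + 5
∂V₂/∂y = -5
∂V₃/∂z = 6*z^2 + 2*z
∇·V = -4*x + 6*z^2 + 2*z
At (-1, 1, 3): 64.

64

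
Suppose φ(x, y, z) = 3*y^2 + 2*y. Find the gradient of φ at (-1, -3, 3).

(0, -16, 0)

∂φ/∂x = 0
∂φ/∂y = 6*y + 2
∂φ/∂z = 0
∇φ = (0, 6*y + 2, 0)
At (-1, -3, 3): (0, -16, 0).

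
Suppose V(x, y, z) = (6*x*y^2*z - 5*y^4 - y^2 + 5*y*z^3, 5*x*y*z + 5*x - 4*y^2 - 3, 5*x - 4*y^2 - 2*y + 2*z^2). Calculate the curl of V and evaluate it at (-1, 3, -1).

(-11, -14, 505)

(∇×V)₁ = ∂V₃/∂y − ∂V₂/∂z = -5*x*y - 8*y - 2
(∇×V)₂ = ∂V₁/∂z − ∂V₃/∂x = 6*x*y^2 + 15*y*z^2 - 5
(∇×V)₃ = ∂V₂/∂x − ∂V₁/∂y = -12*x*y*z + 20*y^3 + 5*y*z + 2*y - 5*z^3 + 5
∇×V = (-5*x*y - 8*y - 2, 6*x*y^2 + 15*y*z^2 - 5, -12*x*y*z + 20*y^3 + 5*y*z + 2*y - 5*z^3 + 5)
At (-1, 3, -1): (-11, -14, 505).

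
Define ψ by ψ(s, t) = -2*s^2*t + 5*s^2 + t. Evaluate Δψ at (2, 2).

2

∂²ψ/∂s² = 2*(-2*t + 5)
∂²ψ/∂t² = 0
∇²ψ = -4*t + 10
At (2, 2): 2.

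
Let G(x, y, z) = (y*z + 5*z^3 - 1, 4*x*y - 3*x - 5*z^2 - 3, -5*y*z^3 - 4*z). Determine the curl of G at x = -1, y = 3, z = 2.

(∇×G)₁ = ∂G₃/∂y − ∂G₂/∂z = -5*z^3 + 10*z
(∇×G)₂ = ∂G₁/∂z − ∂G₃/∂x = y + 15*z^2
(∇×G)₃ = ∂G₂/∂x − ∂G₁/∂y = 4*y - z - 3
∇×G = (-5*z^3 + 10*z, y + 15*z^2, 4*y - z - 3)
At (-1, 3, 2): (-20, 63, 7).

(-20, 63, 7)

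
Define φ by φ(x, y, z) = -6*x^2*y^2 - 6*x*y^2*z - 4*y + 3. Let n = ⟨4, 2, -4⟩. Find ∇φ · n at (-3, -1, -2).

472

∂φ/∂x = -12*x*y^2 - 6*y^2*z
∂φ/∂y = -12*x^2*y - 12*x*y*z - 4
∂φ/∂z = -6*x*y^2
∇φ at (-3, -1, -2) = (48, 176, 18)
∇φ · n = (48)(4) + (176)(2) + (18)(-4) = 472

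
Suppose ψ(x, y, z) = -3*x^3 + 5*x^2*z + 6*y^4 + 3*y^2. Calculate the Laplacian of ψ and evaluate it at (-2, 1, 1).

124

∂²ψ/∂x² = 2*(-9*x + 5*z)
∂²ψ/∂y² = 6*(12*y^2 + 1)
∂²ψ/∂z² = 0
∇²ψ = -18*x + 72*y^2 + 10*z + 6
At (-2, 1, 1): 124.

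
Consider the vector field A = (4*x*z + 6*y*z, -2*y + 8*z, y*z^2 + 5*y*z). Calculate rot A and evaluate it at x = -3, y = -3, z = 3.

(16, -30, -18)

(∇×A)₁ = ∂A₃/∂y − ∂A₂/∂z = z^2 + 5*z - 8
(∇×A)₂ = ∂A₁/∂z − ∂A₃/∂x = 4*x + 6*y
(∇×A)₃ = ∂A₂/∂x − ∂A₁/∂y = -6*z
∇×A = (z^2 + 5*z - 8, 4*x + 6*y, -6*z)
At (-3, -3, 3): (16, -30, -18).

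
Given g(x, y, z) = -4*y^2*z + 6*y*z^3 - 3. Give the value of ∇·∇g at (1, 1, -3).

∂²g/∂x² = 0
∂²g/∂y² = -8*z
∂²g/∂z² = 36*y*z
∇²g = 36*y*z - 8*z
At (1, 1, -3): -84.

-84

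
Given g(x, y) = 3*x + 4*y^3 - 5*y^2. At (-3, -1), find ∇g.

∂g/∂x = 3
∂g/∂y = 12*y^2 - 10*y
∇g = (3, 12*y^2 - 10*y)
At (-3, -1): (3, 22).

(3, 22)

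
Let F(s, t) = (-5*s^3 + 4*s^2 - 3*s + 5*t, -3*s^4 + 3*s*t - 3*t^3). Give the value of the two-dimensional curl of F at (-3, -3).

310

∂F₂/∂s = -12*s^3 + 3*t
∂F₁/∂t = 5
Scalar curl = -12*s^3 + 3*t - 5
At (-3, -3): 310.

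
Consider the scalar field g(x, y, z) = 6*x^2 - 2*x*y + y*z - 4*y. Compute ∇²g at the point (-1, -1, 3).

∂²g/∂x² = 12
∂²g/∂y² = 0
∂²g/∂z² = 0
∇²g = 12
At (-1, -1, 3): 12.

12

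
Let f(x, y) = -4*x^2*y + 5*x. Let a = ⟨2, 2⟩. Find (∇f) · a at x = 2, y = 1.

∂f/∂x = -8*x*y + 5
∂f/∂y = -4*x^2
∇f at (2, 1) = (-11, -16)
∇f · a = (-11)(2) + (-16)(2) = -54

-54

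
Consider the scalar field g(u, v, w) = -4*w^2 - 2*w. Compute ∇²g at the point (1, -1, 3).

-8

∂²g/∂u² = 0
∂²g/∂v² = 0
∂²g/∂w² = -8
∇²g = -8
At (1, -1, 3): -8.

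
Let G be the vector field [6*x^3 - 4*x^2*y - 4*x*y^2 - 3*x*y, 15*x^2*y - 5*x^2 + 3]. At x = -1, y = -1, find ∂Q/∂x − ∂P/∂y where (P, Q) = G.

∂G₂/∂x = 30*x*y - 10*x
∂G₁/∂y = -4*x^2 - 8*x*y - 3*x
Scalar curl = 4*x^2 + 38*x*y - 7*x
At (-1, -1): 49.

49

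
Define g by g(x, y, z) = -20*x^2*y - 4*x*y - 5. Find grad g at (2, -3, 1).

∂g/∂x = -40*x*y - 4*y
∂g/∂y = -20*x^2 - 4*x
∂g/∂z = 0
∇g = (-40*x*y - 4*y, -20*x^2 - 4*x, 0)
At (2, -3, 1): (252, -88, 0).

(252, -88, 0)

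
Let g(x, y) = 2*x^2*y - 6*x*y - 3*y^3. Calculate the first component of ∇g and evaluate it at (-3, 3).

(∇g)_1 = ∂g/∂x = 4*x*y - 6*y
At (-3, 3): -54.

-54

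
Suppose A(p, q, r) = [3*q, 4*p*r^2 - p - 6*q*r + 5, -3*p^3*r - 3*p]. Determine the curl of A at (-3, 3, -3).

(∇×A)₁ = ∂A₃/∂q − ∂A₂/∂r = -8*p*r + 6*q
(∇×A)₂ = ∂A₁/∂r − ∂A₃/∂p = 9*p^2*r + 3
(∇×A)₃ = ∂A₂/∂p − ∂A₁/∂q = 4*r^2 - 4
∇×A = (-8*p*r + 6*q, 9*p^2*r + 3, 4*r^2 - 4)
At (-3, 3, -3): (-54, -240, 32).

(-54, -240, 32)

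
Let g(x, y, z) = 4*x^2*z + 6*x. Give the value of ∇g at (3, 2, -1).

∂g/∂x = 8*x*z + 6
∂g/∂y = 0
∂g/∂z = 4*x^2
∇g = (8*x*z + 6, 0, 4*x^2)
At (3, 2, -1): (-18, 0, 36).

(-18, 0, 36)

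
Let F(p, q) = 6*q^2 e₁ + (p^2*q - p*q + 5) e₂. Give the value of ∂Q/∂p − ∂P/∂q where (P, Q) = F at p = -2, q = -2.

34

∂F₂/∂p = 2*p*q - q
∂F₁/∂q = 12*q
Scalar curl = 2*p*q - 13*q
At (-2, -2): 34.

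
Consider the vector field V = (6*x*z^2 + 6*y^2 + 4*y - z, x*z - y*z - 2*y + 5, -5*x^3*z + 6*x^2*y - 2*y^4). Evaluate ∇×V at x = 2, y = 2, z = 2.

(∇×V)₁ = ∂V₃/∂y − ∂V₂/∂z = 6*x^2 - x - 8*y^3 + y
(∇×V)₂ = ∂V₁/∂z − ∂V₃/∂x = 15*x^2*z - 12*x*y + 12*x*z - 1
(∇×V)₃ = ∂V₂/∂x − ∂V₁/∂y = -12*y + z - 4
∇×V = (6*x^2 - x - 8*y^3 + y, 15*x^2*z - 12*x*y + 12*x*z - 1, -12*y + z - 4)
At (2, 2, 2): (-40, 119, -26).

(-40, 119, -26)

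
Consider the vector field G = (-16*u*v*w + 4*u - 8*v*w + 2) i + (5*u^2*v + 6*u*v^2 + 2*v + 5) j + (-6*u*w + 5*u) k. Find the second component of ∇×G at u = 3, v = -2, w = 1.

(∇×G)_2 = ∂G₁/∂w − ∂G₃/∂u
= -16*u*v - 8*v − (-6*w + 5)
= -16*u*v - 8*v + 6*w - 5
At (3, -2, 1): 113.

113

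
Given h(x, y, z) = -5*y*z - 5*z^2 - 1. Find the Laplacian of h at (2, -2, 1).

∂²h/∂x² = 0
∂²h/∂y² = 0
∂²h/∂z² = -10
∇²h = -10
At (2, -2, 1): -10.

-10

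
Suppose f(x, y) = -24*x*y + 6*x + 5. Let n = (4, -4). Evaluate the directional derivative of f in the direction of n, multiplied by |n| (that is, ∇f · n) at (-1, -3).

216

∂f/∂x = -24*y + 6
∂f/∂y = -24*x
∇f at (-1, -3) = (78, 24)
∇f · n = (78)(4) + (24)(-4) = 216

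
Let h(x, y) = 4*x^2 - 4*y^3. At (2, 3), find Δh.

-64

∂²h/∂x² = 8
∂²h/∂y² = -24*y
∇²h = -24*y + 8
At (2, 3): -64.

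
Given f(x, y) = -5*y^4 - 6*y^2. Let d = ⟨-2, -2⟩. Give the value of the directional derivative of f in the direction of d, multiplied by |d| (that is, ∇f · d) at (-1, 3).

1152

∂f/∂x = 0
∂f/∂y = -20*y^3 - 12*y
∇f at (-1, 3) = (0, -576)
∇f · d = (0)(-2) + (-576)(-2) = 1152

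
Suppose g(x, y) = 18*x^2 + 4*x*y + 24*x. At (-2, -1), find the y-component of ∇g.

-8

(∇g)_2 = ∂g/∂y = 4*x
At (-2, -1): -8.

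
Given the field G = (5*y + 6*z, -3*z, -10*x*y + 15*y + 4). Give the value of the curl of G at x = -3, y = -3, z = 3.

(∇×G)₁ = ∂G₃/∂y − ∂G₂/∂z = -10*x + 18
(∇×G)₂ = ∂G₁/∂z − ∂G₃/∂x = 10*y + 6
(∇×G)₃ = ∂G₂/∂x − ∂G₁/∂y = -5
∇×G = (-10*x + 18, 10*y + 6, -5)
At (-3, -3, 3): (48, -24, -5).

(48, -24, -5)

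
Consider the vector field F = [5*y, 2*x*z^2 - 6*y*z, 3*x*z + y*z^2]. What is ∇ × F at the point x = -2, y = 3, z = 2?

(38, -6, 3)

(∇×F)₁ = ∂F₃/∂y − ∂F₂/∂z = -4*x*z + 6*y + z^2
(∇×F)₂ = ∂F₁/∂z − ∂F₃/∂x = -3*z
(∇×F)₃ = ∂F₂/∂x − ∂F₁/∂y = 2*z^2 - 5
∇×F = (-4*x*z + 6*y + z^2, -3*z, 2*z^2 - 5)
At (-2, 3, 2): (38, -6, 3).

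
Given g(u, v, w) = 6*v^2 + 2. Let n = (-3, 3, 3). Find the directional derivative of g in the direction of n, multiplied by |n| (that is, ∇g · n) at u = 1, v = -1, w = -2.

-36

∂g/∂u = 0
∂g/∂v = 12*v
∂g/∂w = 0
∇g at (1, -1, -2) = (0, -12, 0)
∇g · n = (0)(-3) + (-12)(3) + (0)(3) = -36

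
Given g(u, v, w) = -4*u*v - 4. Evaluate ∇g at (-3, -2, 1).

∂g/∂u = -4*v
∂g/∂v = -4*u
∂g/∂w = 0
∇g = (-4*v, -4*u, 0)
At (-3, -2, 1): (8, 12, 0).

(8, 12, 0)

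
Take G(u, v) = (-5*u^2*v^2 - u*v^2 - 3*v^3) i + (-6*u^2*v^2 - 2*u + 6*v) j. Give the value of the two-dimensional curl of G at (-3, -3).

151

∂G₂/∂u = -12*u*v^2 - 2
∂G₁/∂v = -10*u^2*v - 2*u*v - 9*v^2
Scalar curl = 10*u^2*v - 12*u*v^2 + 2*u*v + 9*v^2 - 2
At (-3, -3): 151.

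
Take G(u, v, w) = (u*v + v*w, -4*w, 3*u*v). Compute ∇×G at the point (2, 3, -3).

(∇×G)₁ = ∂G₃/∂v − ∂G₂/∂w = 3*u + 4
(∇×G)₂ = ∂G₁/∂w − ∂G₃/∂u = -2*v
(∇×G)₃ = ∂G₂/∂u − ∂G₁/∂v = -u - w
∇×G = (3*u + 4, -2*v, -u - w)
At (2, 3, -3): (10, -6, 1).

(10, -6, 1)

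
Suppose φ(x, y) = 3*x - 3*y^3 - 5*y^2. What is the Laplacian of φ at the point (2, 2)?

-46

∂²φ/∂x² = 0
∂²φ/∂y² = -2*(9*y + 5)
∇²φ = -18*y - 10
At (2, 2): -46.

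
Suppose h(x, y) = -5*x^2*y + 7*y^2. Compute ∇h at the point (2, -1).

(20, -34)

∂h/∂x = -10*x*y
∂h/∂y = -5*x^2 + 14*y
∇h = (-10*x*y, -5*x^2 + 14*y)
At (2, -1): (20, -34).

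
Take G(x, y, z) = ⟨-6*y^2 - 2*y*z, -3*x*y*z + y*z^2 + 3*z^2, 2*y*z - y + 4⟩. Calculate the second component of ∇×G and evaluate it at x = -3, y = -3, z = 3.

(∇×G)_2 = ∂G₁/∂z − ∂G₃/∂x
= -2*y − (0)
= -2*y
At (-3, -3, 3): 6.

6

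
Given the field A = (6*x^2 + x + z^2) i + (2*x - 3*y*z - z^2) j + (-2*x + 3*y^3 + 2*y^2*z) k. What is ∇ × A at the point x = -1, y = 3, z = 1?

(∇×A)₁ = ∂A₃/∂y − ∂A₂/∂z = 9*y^2 + 4*y*z + 3*y + 2*z
(∇×A)₂ = ∂A₁/∂z − ∂A₃/∂x = 2*z + 2
(∇×A)₃ = ∂A₂/∂x − ∂A₁/∂y = 2
∇×A = (9*y^2 + 4*y*z + 3*y + 2*z, 2*z + 2, 2)
At (-1, 3, 1): (104, 4, 2).

(104, 4, 2)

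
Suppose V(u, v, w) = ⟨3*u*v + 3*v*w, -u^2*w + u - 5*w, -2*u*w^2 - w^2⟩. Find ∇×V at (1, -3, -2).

(∇×V)₁ = ∂V₃/∂v − ∂V₂/∂w = u^2 + 5
(∇×V)₂ = ∂V₁/∂w − ∂V₃/∂u = 3*v + 2*w^2
(∇×V)₃ = ∂V₂/∂u − ∂V₁/∂v = -2*u*w - 3*u - 3*w + 1
∇×V = (u^2 + 5, 3*v + 2*w^2, -2*u*w - 3*u - 3*w + 1)
At (1, -3, -2): (6, -1, 8).

(6, -1, 8)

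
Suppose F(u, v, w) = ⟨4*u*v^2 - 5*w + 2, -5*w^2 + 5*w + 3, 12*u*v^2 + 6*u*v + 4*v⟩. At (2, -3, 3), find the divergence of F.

36

∂F₁/∂u = 4*v^2
∂F₂/∂v = 0
∂F₃/∂w = 0
∇·F = 4*v^2
At (2, -3, 3): 36.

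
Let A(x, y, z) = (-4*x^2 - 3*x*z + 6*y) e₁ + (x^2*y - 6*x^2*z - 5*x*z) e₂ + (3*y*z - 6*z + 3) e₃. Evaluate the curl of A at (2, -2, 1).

(37, -6, -43)

(∇×A)₁ = ∂A₃/∂y − ∂A₂/∂z = 6*x^2 + 5*x + 3*z
(∇×A)₂ = ∂A₁/∂z − ∂A₃/∂x = -3*x
(∇×A)₃ = ∂A₂/∂x − ∂A₁/∂y = 2*x*y - 12*x*z - 5*z - 6
∇×A = (6*x^2 + 5*x + 3*z, -3*x, 2*x*y - 12*x*z - 5*z - 6)
At (2, -2, 1): (37, -6, -43).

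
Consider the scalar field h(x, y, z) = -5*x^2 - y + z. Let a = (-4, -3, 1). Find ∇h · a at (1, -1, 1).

∂h/∂x = -10*x
∂h/∂y = -1
∂h/∂z = 1
∇h at (1, -1, 1) = (-10, -1, 1)
∇h · a = (-10)(-4) + (-1)(-3) + (1)(1) = 44

44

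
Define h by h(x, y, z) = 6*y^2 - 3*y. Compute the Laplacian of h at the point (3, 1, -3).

12

∂²h/∂x² = 0
∂²h/∂y² = 12
∂²h/∂z² = 0
∇²h = 12
At (3, 1, -3): 12.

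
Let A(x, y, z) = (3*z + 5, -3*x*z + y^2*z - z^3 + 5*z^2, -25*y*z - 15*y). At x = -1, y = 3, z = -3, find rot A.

(∇×A)₁ = ∂A₃/∂y − ∂A₂/∂z = 3*x - y^2 + 3*z^2 - 35*z - 15
(∇×A)₂ = ∂A₁/∂z − ∂A₃/∂x = 3
(∇×A)₃ = ∂A₂/∂x − ∂A₁/∂y = -3*z
∇×A = (3*x - y^2 + 3*z^2 - 35*z - 15, 3, -3*z)
At (-1, 3, -3): (105, 3, 9).

(105, 3, 9)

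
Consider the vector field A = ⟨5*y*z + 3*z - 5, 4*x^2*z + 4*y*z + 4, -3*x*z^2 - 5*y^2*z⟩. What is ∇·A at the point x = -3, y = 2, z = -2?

∂A₁/∂x = 0
∂A₂/∂y = 4*z
∂A₃/∂z = -6*x*z - 5*y^2
∇·A = -6*x*z - 5*y^2 + 4*z
At (-3, 2, -2): -64.

-64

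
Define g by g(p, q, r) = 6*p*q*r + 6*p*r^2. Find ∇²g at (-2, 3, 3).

∂²g/∂p² = 0
∂²g/∂q² = 0
∂²g/∂r² = 12*p
∇²g = 12*p
At (-2, 3, 3): -24.

-24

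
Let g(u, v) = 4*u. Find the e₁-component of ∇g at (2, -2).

4

(∇g)_1 = ∂g/∂u = 4
At (2, -2): 4.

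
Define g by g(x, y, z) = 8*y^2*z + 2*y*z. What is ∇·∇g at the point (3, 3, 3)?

48

∂²g/∂x² = 0
∂²g/∂y² = 16*z
∂²g/∂z² = 0
∇²g = 16*z
At (3, 3, 3): 48.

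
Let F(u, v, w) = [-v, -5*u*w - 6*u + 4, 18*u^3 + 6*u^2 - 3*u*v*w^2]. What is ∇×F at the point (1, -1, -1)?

(2, -69, 0)

(∇×F)₁ = ∂F₃/∂v − ∂F₂/∂w = -3*u*w^2 + 5*u
(∇×F)₂ = ∂F₁/∂w − ∂F₃/∂u = -54*u^2 - 12*u + 3*v*w^2
(∇×F)₃ = ∂F₂/∂u − ∂F₁/∂v = -5*w - 5
∇×F = (-3*u*w^2 + 5*u, -54*u^2 - 12*u + 3*v*w^2, -5*w - 5)
At (1, -1, -1): (2, -69, 0).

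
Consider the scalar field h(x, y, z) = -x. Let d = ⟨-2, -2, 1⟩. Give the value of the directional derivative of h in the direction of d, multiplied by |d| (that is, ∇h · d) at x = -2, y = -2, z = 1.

∂h/∂x = -1
∂h/∂y = 0
∂h/∂z = 0
∇h at (-2, -2, 1) = (-1, 0, 0)
∇h · d = (-1)(-2) + (0)(-2) + (0)(1) = 2

2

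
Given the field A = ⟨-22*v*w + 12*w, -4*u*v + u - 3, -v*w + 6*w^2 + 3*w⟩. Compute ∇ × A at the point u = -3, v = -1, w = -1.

(∇×A)₁ = ∂A₃/∂v − ∂A₂/∂w = -w
(∇×A)₂ = ∂A₁/∂w − ∂A₃/∂u = -22*v + 12
(∇×A)₃ = ∂A₂/∂u − ∂A₁/∂v = -4*v + 22*w + 1
∇×A = (-w, -22*v + 12, -4*v + 22*w + 1)
At (-3, -1, -1): (1, 34, -17).

(1, 34, -17)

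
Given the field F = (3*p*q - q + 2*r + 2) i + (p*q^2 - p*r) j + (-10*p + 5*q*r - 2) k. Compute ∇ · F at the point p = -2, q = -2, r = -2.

∂F₁/∂p = 3*q
∂F₂/∂q = 2*p*q
∂F₃/∂r = 5*q
∇·F = 2*p*q + 8*q
At (-2, -2, -2): -8.

-8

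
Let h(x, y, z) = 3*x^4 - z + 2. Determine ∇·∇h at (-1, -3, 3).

∂²h/∂x² = 36*x^2
∂²h/∂y² = 0
∂²h/∂z² = 0
∇²h = 36*x^2
At (-1, -3, 3): 36.

36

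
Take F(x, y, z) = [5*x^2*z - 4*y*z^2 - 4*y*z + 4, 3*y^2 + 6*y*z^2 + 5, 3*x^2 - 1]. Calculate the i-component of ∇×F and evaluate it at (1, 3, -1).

(∇×F)_1 = ∂F₃/∂y − ∂F₂/∂z
= 0 − (12*y*z)
= -12*y*z
At (1, 3, -1): 36.

36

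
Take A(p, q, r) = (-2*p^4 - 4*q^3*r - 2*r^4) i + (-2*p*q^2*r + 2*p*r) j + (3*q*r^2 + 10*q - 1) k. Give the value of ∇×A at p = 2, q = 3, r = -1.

(∇×A)₁ = ∂A₃/∂q − ∂A₂/∂r = 2*p*q^2 - 2*p + 3*r^2 + 10
(∇×A)₂ = ∂A₁/∂r − ∂A₃/∂p = -4*q^3 - 8*r^3
(∇×A)₃ = ∂A₂/∂p − ∂A₁/∂q = 10*q^2*r + 2*r
∇×A = (2*p*q^2 - 2*p + 3*r^2 + 10, -4*q^3 - 8*r^3, 10*q^2*r + 2*r)
At (2, 3, -1): (45, -100, -92).

(45, -100, -92)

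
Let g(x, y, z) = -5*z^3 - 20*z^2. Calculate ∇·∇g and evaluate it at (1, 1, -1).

∂²g/∂x² = 0
∂²g/∂y² = 0
∂²g/∂z² = -10*(3*z + 4)
∇²g = -30*z - 40
At (1, 1, -1): -10.

-10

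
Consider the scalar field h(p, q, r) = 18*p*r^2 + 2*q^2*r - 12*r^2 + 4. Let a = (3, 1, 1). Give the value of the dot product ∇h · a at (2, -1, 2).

∂h/∂p = 18*r^2
∂h/∂q = 4*q*r
∂h/∂r = 36*p*r + 2*q^2 - 24*r
∇h at (2, -1, 2) = (72, -8, 98)
∇h · a = (72)(3) + (-8)(1) + (98)(1) = 306

306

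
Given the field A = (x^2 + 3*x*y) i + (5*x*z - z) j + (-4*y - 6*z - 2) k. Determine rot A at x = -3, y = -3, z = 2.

(12, 0, 19)

(∇×A)₁ = ∂A₃/∂y − ∂A₂/∂z = -5*x - 3
(∇×A)₂ = ∂A₁/∂z − ∂A₃/∂x = 0
(∇×A)₃ = ∂A₂/∂x − ∂A₁/∂y = -3*x + 5*z
∇×A = (-5*x - 3, 0, -3*x + 5*z)
At (-3, -3, 2): (12, 0, 19).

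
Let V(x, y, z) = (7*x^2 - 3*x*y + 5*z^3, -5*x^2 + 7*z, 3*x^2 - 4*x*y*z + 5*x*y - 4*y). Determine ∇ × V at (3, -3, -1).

(∇×V)₁ = ∂V₃/∂y − ∂V₂/∂z = -4*x*z + 5*x - 11
(∇×V)₂ = ∂V₁/∂z − ∂V₃/∂x = -6*x + 4*y*z - 5*y + 15*z^2
(∇×V)₃ = ∂V₂/∂x − ∂V₁/∂y = -7*x
∇×V = (-4*x*z + 5*x - 11, -6*x + 4*y*z - 5*y + 15*z^2, -7*x)
At (3, -3, -1): (16, 24, -21).

(16, 24, -21)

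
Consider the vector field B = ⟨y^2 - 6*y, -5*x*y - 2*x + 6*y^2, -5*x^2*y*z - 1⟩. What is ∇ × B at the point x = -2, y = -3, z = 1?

(-20, 60, 25)

(∇×B)₁ = ∂B₃/∂y − ∂B₂/∂z = -5*x^2*z
(∇×B)₂ = ∂B₁/∂z − ∂B₃/∂x = 10*x*y*z
(∇×B)₃ = ∂B₂/∂x − ∂B₁/∂y = -7*y + 4
∇×B = (-5*x^2*z, 10*x*y*z, -7*y + 4)
At (-2, -3, 1): (-20, 60, 25).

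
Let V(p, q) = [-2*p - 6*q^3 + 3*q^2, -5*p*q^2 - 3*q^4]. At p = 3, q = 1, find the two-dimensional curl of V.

∂V₂/∂p = -5*q^2
∂V₁/∂q = -18*q^2 + 6*q
Scalar curl = 13*q^2 - 6*q
At (3, 1): 7.

7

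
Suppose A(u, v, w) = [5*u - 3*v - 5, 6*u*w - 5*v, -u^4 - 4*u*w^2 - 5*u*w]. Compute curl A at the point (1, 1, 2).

(-6, 30, 15)

(∇×A)₁ = ∂A₃/∂v − ∂A₂/∂w = -6*u
(∇×A)₂ = ∂A₁/∂w − ∂A₃/∂u = 4*u^3 + 4*w^2 + 5*w
(∇×A)₃ = ∂A₂/∂u − ∂A₁/∂v = 6*w + 3
∇×A = (-6*u, 4*u^3 + 4*w^2 + 5*w, 6*w + 3)
At (1, 1, 2): (-6, 30, 15).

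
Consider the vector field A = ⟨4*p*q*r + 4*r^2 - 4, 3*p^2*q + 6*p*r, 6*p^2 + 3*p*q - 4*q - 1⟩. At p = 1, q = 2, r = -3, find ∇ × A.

(-7, -34, 6)

(∇×A)₁ = ∂A₃/∂q − ∂A₂/∂r = -3*p - 4
(∇×A)₂ = ∂A₁/∂r − ∂A₃/∂p = 4*p*q - 12*p - 3*q + 8*r
(∇×A)₃ = ∂A₂/∂p − ∂A₁/∂q = 6*p*q - 4*p*r + 6*r
∇×A = (-3*p - 4, 4*p*q - 12*p - 3*q + 8*r, 6*p*q - 4*p*r + 6*r)
At (1, 2, -3): (-7, -34, 6).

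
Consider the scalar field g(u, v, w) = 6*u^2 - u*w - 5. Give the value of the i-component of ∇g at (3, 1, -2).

38

(∇g)_1 = ∂g/∂u = 12*u - w
At (3, 1, -2): 38.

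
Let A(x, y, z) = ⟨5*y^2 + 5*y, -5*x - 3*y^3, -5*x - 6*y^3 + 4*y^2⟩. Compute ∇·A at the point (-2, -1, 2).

-9

∂A₁/∂x = 0
∂A₂/∂y = -9*y^2
∂A₃/∂z = 0
∇·A = -9*y^2
At (-2, -1, 2): -9.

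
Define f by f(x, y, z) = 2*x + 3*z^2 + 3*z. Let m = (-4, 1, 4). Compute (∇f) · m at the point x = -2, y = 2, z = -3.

∂f/∂x = 2
∂f/∂y = 0
∂f/∂z = 6*z + 3
∇f at (-2, 2, -3) = (2, 0, -15)
∇f · m = (2)(-4) + (0)(1) + (-15)(4) = -68

-68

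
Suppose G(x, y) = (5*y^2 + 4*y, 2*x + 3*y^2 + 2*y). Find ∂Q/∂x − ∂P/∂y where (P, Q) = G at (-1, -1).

∂G₂/∂x = 2
∂G₁/∂y = 10*y + 4
Scalar curl = -10*y - 2
At (-1, -1): 8.

8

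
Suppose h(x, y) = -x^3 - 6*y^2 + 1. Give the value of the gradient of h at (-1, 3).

∂h/∂x = -3*x^2
∂h/∂y = -12*y
∇h = (-3*x^2, -12*y)
At (-1, 3): (-3, -36).

(-3, -36)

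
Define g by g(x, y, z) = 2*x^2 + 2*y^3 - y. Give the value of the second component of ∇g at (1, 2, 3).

23

(∇g)_2 = ∂g/∂y = 6*y^2 - 1
At (1, 2, 3): 23.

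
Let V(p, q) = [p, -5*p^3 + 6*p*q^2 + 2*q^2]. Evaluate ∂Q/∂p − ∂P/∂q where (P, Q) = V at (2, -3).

∂V₂/∂p = -15*p^2 + 6*q^2
∂V₁/∂q = 0
Scalar curl = -15*p^2 + 6*q^2
At (2, -3): -6.

-6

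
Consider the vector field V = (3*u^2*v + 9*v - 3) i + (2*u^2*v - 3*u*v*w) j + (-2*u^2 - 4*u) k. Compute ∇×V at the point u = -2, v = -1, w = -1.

(∇×V)₁ = ∂V₃/∂v − ∂V₂/∂w = 3*u*v
(∇×V)₂ = ∂V₁/∂w − ∂V₃/∂u = 4*u + 4
(∇×V)₃ = ∂V₂/∂u − ∂V₁/∂v = -3*u^2 + 4*u*v - 3*v*w - 9
∇×V = (3*u*v, 4*u + 4, -3*u^2 + 4*u*v - 3*v*w - 9)
At (-2, -1, -1): (6, -4, -16).

(6, -4, -16)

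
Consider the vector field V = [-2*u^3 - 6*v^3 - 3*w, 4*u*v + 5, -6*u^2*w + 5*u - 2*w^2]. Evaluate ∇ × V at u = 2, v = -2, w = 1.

(∇×V)₁ = ∂V₃/∂v − ∂V₂/∂w = 0
(∇×V)₂ = ∂V₁/∂w − ∂V₃/∂u = 12*u*w - 8
(∇×V)₃ = ∂V₂/∂u − ∂V₁/∂v = 18*v^2 + 4*v
∇×V = (0, 12*u*w - 8, 18*v^2 + 4*v)
At (2, -2, 1): (0, 16, 64).

(0, 16, 64)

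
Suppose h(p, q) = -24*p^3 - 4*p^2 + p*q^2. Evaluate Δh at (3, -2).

∂²h/∂p² = -8*(18*p + 1)
∂²h/∂q² = 2*p
∇²h = -142*p - 8
At (3, -2): -434.

-434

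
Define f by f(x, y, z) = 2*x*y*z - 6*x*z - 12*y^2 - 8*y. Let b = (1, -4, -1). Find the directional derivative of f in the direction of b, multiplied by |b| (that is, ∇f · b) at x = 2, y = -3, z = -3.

-148

∂f/∂x = 2*y*z - 6*z
∂f/∂y = 2*x*z - 24*y - 8
∂f/∂z = 2*x*y - 6*x
∇f at (2, -3, -3) = (36, 52, -24)
∇f · b = (36)(1) + (52)(-4) + (-24)(-1) = -148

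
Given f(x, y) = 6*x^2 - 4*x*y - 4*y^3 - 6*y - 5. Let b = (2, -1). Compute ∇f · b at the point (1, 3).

∂f/∂x = 12*x - 4*y
∂f/∂y = -4*x - 12*y^2 - 6
∇f at (1, 3) = (0, -118)
∇f · b = (0)(2) + (-118)(-1) = 118

118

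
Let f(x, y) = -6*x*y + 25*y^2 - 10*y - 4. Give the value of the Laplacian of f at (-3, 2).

∂²f/∂x² = 0
∂²f/∂y² = 50
∇²f = 50
At (-3, 2): 50.

50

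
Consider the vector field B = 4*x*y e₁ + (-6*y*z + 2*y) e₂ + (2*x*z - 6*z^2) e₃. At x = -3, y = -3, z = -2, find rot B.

(-18, 4, 12)

(∇×B)₁ = ∂B₃/∂y − ∂B₂/∂z = 6*y
(∇×B)₂ = ∂B₁/∂z − ∂B₃/∂x = -2*z
(∇×B)₃ = ∂B₂/∂x − ∂B₁/∂y = -4*x
∇×B = (6*y, -2*z, -4*x)
At (-3, -3, -2): (-18, 4, 12).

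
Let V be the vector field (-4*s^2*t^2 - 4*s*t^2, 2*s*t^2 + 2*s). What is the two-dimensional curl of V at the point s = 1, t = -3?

-28

∂V₂/∂s = 2*t^2 + 2
∂V₁/∂t = -8*s^2*t - 8*s*t
Scalar curl = 8*s^2*t + 8*s*t + 2*t^2 + 2
At (1, -3): -28.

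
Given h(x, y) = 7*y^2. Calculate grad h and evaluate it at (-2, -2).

∂h/∂x = 0
∂h/∂y = 14*y
∇h = (0, 14*y)
At (-2, -2): (0, -28).

(0, -28)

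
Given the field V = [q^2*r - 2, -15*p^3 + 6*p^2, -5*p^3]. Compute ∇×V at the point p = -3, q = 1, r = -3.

(0, 136, -435)

(∇×V)₁ = ∂V₃/∂q − ∂V₂/∂r = 0
(∇×V)₂ = ∂V₁/∂r − ∂V₃/∂p = 15*p^2 + q^2
(∇×V)₃ = ∂V₂/∂p − ∂V₁/∂q = -45*p^2 + 12*p - 2*q*r
∇×V = (0, 15*p^2 + q^2, -45*p^2 + 12*p - 2*q*r)
At (-3, 1, -3): (0, 136, -435).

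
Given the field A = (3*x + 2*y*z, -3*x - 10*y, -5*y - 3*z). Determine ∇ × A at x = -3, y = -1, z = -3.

(-5, -2, 3)

(∇×A)₁ = ∂A₃/∂y − ∂A₂/∂z = -5
(∇×A)₂ = ∂A₁/∂z − ∂A₃/∂x = 2*y
(∇×A)₃ = ∂A₂/∂x − ∂A₁/∂y = -2*z - 3
∇×A = (-5, 2*y, -2*z - 3)
At (-3, -1, -3): (-5, -2, 3).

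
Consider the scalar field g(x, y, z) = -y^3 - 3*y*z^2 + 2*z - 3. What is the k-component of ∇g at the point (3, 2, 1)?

(∇g)_3 = ∂g/∂z = -6*y*z + 2
At (3, 2, 1): -10.

-10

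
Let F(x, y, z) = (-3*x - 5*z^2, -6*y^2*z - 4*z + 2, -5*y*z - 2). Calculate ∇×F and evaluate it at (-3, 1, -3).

(25, 30, 0)

(∇×F)₁ = ∂F₃/∂y − ∂F₂/∂z = 6*y^2 - 5*z + 4
(∇×F)₂ = ∂F₁/∂z − ∂F₃/∂x = -10*z
(∇×F)₃ = ∂F₂/∂x − ∂F₁/∂y = 0
∇×F = (6*y^2 - 5*z + 4, -10*z, 0)
At (-3, 1, -3): (25, 30, 0).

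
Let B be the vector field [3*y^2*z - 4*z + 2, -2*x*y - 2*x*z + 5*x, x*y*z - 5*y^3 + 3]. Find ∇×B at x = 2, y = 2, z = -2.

(∇×B)₁ = ∂B₃/∂y − ∂B₂/∂z = x*z + 2*x - 15*y^2
(∇×B)₂ = ∂B₁/∂z − ∂B₃/∂x = 3*y^2 - y*z - 4
(∇×B)₃ = ∂B₂/∂x − ∂B₁/∂y = -6*y*z - 2*y - 2*z + 5
∇×B = (x*z + 2*x - 15*y^2, 3*y^2 - y*z - 4, -6*y*z - 2*y - 2*z + 5)
At (2, 2, -2): (-60, 12, 29).

(-60, 12, 29)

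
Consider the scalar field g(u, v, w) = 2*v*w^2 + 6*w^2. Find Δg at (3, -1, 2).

8

∂²g/∂u² = 0
∂²g/∂v² = 0
∂²g/∂w² = 4*(v + 3)
∇²g = 4*v + 12
At (3, -1, 2): 8.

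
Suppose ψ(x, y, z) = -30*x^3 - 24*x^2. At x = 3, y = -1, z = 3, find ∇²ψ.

-588

∂²ψ/∂x² = -12*(15*x + 4)
∂²ψ/∂y² = 0
∂²ψ/∂z² = 0
∇²ψ = -180*x - 48
At (3, -1, 3): -588.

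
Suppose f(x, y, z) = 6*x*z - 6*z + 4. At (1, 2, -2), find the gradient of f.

∂f/∂x = 6*z
∂f/∂y = 0
∂f/∂z = 6*x - 6
∇f = (6*z, 0, 6*x - 6)
At (1, 2, -2): (-12, 0, 0).

(-12, 0, 0)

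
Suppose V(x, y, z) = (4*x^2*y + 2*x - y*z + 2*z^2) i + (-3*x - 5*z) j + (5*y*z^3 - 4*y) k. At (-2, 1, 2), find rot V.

(41, 7, -17)

(∇×V)₁ = ∂V₃/∂y − ∂V₂/∂z = 5*z^3 + 1
(∇×V)₂ = ∂V₁/∂z − ∂V₃/∂x = -y + 4*z
(∇×V)₃ = ∂V₂/∂x − ∂V₁/∂y = -4*x^2 + z - 3
∇×V = (5*z^3 + 1, -y + 4*z, -4*x^2 + z - 3)
At (-2, 1, 2): (41, 7, -17).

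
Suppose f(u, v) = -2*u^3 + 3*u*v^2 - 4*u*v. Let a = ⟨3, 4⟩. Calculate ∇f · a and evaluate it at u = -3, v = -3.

219

∂f/∂u = -6*u^2 + 3*v^2 - 4*v
∂f/∂v = 6*u*v - 4*u
∇f at (-3, -3) = (-15, 66)
∇f · a = (-15)(3) + (66)(4) = 219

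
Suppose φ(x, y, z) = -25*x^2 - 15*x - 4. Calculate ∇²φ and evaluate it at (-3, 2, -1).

-50

∂²φ/∂x² = -50
∂²φ/∂y² = 0
∂²φ/∂z² = 0
∇²φ = -50
At (-3, 2, -1): -50.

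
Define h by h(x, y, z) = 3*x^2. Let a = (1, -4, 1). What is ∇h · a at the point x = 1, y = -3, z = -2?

6

∂h/∂x = 6*x
∂h/∂y = 0
∂h/∂z = 0
∇h at (1, -3, -2) = (6, 0, 0)
∇h · a = (6)(1) + (0)(-4) + (0)(1) = 6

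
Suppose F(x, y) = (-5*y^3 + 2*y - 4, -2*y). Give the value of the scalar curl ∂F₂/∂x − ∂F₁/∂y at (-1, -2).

58

∂F₂/∂x = 0
∂F₁/∂y = -15*y^2 + 2
Scalar curl = 15*y^2 - 2
At (-1, -2): 58.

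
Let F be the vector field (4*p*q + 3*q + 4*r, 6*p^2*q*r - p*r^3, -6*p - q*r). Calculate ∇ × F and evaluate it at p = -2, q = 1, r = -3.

(-75, 10, 104)

(∇×F)₁ = ∂F₃/∂q − ∂F₂/∂r = -6*p^2*q + 3*p*r^2 - r
(∇×F)₂ = ∂F₁/∂r − ∂F₃/∂p = 10
(∇×F)₃ = ∂F₂/∂p − ∂F₁/∂q = 12*p*q*r - 4*p - r^3 - 3
∇×F = (-6*p^2*q + 3*p*r^2 - r, 10, 12*p*q*r - 4*p - r^3 - 3)
At (-2, 1, -3): (-75, 10, 104).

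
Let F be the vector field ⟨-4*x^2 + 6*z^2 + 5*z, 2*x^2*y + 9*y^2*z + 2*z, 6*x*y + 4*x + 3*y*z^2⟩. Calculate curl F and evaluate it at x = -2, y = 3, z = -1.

(-92, -29, -24)

(∇×F)₁ = ∂F₃/∂y − ∂F₂/∂z = 6*x - 9*y^2 + 3*z^2 - 2
(∇×F)₂ = ∂F₁/∂z − ∂F₃/∂x = -6*y + 12*z + 1
(∇×F)₃ = ∂F₂/∂x − ∂F₁/∂y = 4*x*y
∇×F = (6*x - 9*y^2 + 3*z^2 - 2, -6*y + 12*z + 1, 4*x*y)
At (-2, 3, -1): (-92, -29, -24).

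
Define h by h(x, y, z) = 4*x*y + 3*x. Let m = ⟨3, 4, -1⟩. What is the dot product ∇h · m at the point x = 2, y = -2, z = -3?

17

∂h/∂x = 4*y + 3
∂h/∂y = 4*x
∂h/∂z = 0
∇h at (2, -2, -3) = (-5, 8, 0)
∇h · m = (-5)(3) + (8)(4) + (0)(-1) = 17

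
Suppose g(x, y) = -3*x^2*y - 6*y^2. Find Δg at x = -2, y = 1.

-18

∂²g/∂x² = -6*y
∂²g/∂y² = -12
∇²g = -6*y - 12
At (-2, 1): -18.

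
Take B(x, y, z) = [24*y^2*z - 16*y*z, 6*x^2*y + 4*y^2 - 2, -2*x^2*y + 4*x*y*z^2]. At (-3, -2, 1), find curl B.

(-30, 160, 184)

(∇×B)₁ = ∂B₃/∂y − ∂B₂/∂z = -2*x^2 + 4*x*z^2
(∇×B)₂ = ∂B₁/∂z − ∂B₃/∂x = 4*x*y + 24*y^2 - 4*y*z^2 - 16*y
(∇×B)₃ = ∂B₂/∂x − ∂B₁/∂y = 12*x*y - 48*y*z + 16*z
∇×B = (-2*x^2 + 4*x*z^2, 4*x*y + 24*y^2 - 4*y*z^2 - 16*y, 12*x*y - 48*y*z + 16*z)
At (-3, -2, 1): (-30, 160, 184).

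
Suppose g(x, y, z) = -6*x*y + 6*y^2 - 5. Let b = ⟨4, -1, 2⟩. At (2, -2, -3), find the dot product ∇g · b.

∂g/∂x = -6*y
∂g/∂y = -6*x + 12*y
∂g/∂z = 0
∇g at (2, -2, -3) = (12, -36, 0)
∇g · b = (12)(4) + (-36)(-1) + (0)(2) = 84

84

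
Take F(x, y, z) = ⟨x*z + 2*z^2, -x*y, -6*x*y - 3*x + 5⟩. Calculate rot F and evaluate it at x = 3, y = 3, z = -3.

(∇×F)₁ = ∂F₃/∂y − ∂F₂/∂z = -6*x
(∇×F)₂ = ∂F₁/∂z − ∂F₃/∂x = x + 6*y + 4*z + 3
(∇×F)₃ = ∂F₂/∂x − ∂F₁/∂y = -y
∇×F = (-6*x, x + 6*y + 4*z + 3, -y)
At (3, 3, -3): (-18, 12, -3).

(-18, 12, -3)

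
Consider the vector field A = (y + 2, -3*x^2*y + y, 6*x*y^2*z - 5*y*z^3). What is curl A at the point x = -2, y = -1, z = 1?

(19, -6, -13)

(∇×A)₁ = ∂A₃/∂y − ∂A₂/∂z = 12*x*y*z - 5*z^3
(∇×A)₂ = ∂A₁/∂z − ∂A₃/∂x = -6*y^2*z
(∇×A)₃ = ∂A₂/∂x − ∂A₁/∂y = -6*x*y - 1
∇×A = (12*x*y*z - 5*z^3, -6*y^2*z, -6*x*y - 1)
At (-2, -1, 1): (19, -6, -13).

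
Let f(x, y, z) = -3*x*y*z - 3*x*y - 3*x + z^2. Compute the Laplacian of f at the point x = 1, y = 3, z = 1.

2

∂²f/∂x² = 0
∂²f/∂y² = 0
∂²f/∂z² = 2
∇²f = 2
At (1, 3, 1): 2.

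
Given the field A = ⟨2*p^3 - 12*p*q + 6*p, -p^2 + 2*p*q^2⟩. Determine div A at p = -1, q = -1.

28

∂A₁/∂p = 6*p^2 - 12*q + 6
∂A₂/∂q = 4*p*q
∇·A = 6*p^2 + 4*p*q - 12*q + 6
At (-1, -1): 28.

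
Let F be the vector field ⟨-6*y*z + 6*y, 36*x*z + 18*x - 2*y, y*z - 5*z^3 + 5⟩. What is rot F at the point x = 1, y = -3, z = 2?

(∇×F)₁ = ∂F₃/∂y − ∂F₂/∂z = -36*x + z
(∇×F)₂ = ∂F₁/∂z − ∂F₃/∂x = -6*y
(∇×F)₃ = ∂F₂/∂x − ∂F₁/∂y = 42*z + 12
∇×F = (-36*x + z, -6*y, 42*z + 12)
At (1, -3, 2): (-34, 18, 96).

(-34, 18, 96)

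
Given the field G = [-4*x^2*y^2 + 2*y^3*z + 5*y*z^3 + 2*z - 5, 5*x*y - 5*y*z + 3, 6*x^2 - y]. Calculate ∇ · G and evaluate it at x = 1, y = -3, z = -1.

-62

∂G₁/∂x = -8*x*y^2
∂G₂/∂y = 5*x - 5*z
∂G₃/∂z = 0
∇·G = -8*x*y^2 + 5*x - 5*z
At (1, -3, -1): -62.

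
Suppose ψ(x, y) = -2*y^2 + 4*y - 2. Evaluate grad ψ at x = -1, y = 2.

(0, -4)

∂ψ/∂x = 0
∂ψ/∂y = -4*y + 4
∇ψ = (0, -4*y + 4)
At (-1, 2): (0, -4).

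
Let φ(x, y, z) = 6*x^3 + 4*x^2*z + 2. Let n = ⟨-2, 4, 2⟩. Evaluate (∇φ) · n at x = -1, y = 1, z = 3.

∂φ/∂x = 18*x^2 + 8*x*z
∂φ/∂y = 0
∂φ/∂z = 4*x^2
∇φ at (-1, 1, 3) = (-6, 0, 4)
∇φ · n = (-6)(-2) + (0)(4) + (4)(2) = 20

20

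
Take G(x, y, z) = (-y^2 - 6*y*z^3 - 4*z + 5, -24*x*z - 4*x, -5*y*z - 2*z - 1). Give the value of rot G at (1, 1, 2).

(14, -76, -2)

(∇×G)₁ = ∂G₃/∂y − ∂G₂/∂z = 24*x - 5*z
(∇×G)₂ = ∂G₁/∂z − ∂G₃/∂x = -18*y*z^2 - 4
(∇×G)₃ = ∂G₂/∂x − ∂G₁/∂y = 2*y + 6*z^3 - 24*z - 4
∇×G = (24*x - 5*z, -18*y*z^2 - 4, 2*y + 6*z^3 - 24*z - 4)
At (1, 1, 2): (14, -76, -2).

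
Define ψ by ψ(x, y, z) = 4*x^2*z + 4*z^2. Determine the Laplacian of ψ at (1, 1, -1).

∂²ψ/∂x² = 8*z
∂²ψ/∂y² = 0
∂²ψ/∂z² = 8
∇²ψ = 8*z + 8
At (1, 1, -1): 0.

0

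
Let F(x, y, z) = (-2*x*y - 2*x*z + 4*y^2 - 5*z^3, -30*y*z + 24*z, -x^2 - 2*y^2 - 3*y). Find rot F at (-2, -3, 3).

(-105, -135, 20)

(∇×F)₁ = ∂F₃/∂y − ∂F₂/∂z = 26*y - 27
(∇×F)₂ = ∂F₁/∂z − ∂F₃/∂x = -15*z^2
(∇×F)₃ = ∂F₂/∂x − ∂F₁/∂y = 2*x - 8*y
∇×F = (26*y - 27, -15*z^2, 2*x - 8*y)
At (-2, -3, 3): (-105, -135, 20).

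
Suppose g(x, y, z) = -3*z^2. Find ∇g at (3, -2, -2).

(0, 0, 12)

∂g/∂x = 0
∂g/∂y = 0
∂g/∂z = -6*z
∇g = (0, 0, -6*z)
At (3, -2, -2): (0, 0, 12).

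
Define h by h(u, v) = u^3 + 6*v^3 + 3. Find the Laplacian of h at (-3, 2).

54

∂²h/∂u² = 6*u
∂²h/∂v² = 36*v
∇²h = 6*u + 36*v
At (-3, 2): 54.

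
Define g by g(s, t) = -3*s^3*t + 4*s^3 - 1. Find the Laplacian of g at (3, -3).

∂²g/∂s² = 6*s*(-3*t + 4)
∂²g/∂t² = 0
∇²g = -18*s*t + 24*s
At (3, -3): 234.

234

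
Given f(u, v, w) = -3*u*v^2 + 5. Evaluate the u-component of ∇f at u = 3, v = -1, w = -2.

-3

(∇f)_1 = ∂f/∂u = -3*v^2
At (3, -1, -2): -3.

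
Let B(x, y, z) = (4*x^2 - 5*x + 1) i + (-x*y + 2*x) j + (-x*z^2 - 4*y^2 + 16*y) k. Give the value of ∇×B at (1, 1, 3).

(8, 9, 1)

(∇×B)₁ = ∂B₃/∂y − ∂B₂/∂z = -8*y + 16
(∇×B)₂ = ∂B₁/∂z − ∂B₃/∂x = z^2
(∇×B)₃ = ∂B₂/∂x − ∂B₁/∂y = -y + 2
∇×B = (-8*y + 16, z^2, -y + 2)
At (1, 1, 3): (8, 9, 1).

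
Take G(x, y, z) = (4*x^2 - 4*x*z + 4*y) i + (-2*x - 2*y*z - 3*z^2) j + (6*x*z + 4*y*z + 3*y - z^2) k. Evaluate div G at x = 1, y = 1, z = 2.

2

∂G₁/∂x = 8*x - 4*z
∂G₂/∂y = -2*z
∂G₃/∂z = 6*x + 4*y - 2*z
∇·G = 14*x + 4*y - 8*z
At (1, 1, 2): 2.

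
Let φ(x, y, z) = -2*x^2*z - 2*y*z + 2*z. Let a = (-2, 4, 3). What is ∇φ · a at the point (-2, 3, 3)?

-108

∂φ/∂x = -4*x*z
∂φ/∂y = -2*z
∂φ/∂z = -2*x^2 - 2*y + 2
∇φ at (-2, 3, 3) = (24, -6, -12)
∇φ · a = (24)(-2) + (-6)(4) + (-12)(3) = -108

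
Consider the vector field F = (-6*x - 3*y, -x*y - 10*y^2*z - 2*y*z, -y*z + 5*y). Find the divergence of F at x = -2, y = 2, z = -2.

∂F₁/∂x = -6
∂F₂/∂y = -x - 20*y*z - 2*z
∂F₃/∂z = -y
∇·F = -x - 20*y*z - y - 2*z - 6
At (-2, 2, -2): 78.

78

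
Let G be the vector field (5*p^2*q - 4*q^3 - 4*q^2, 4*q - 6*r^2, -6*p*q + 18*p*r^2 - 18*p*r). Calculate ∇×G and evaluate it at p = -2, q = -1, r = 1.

(24, -6, -16)

(∇×G)₁ = ∂G₃/∂q − ∂G₂/∂r = -6*p + 12*r
(∇×G)₂ = ∂G₁/∂r − ∂G₃/∂p = 6*q - 18*r^2 + 18*r
(∇×G)₃ = ∂G₂/∂p − ∂G₁/∂q = -5*p^2 + 12*q^2 + 8*q
∇×G = (-6*p + 12*r, 6*q - 18*r^2 + 18*r, -5*p^2 + 12*q^2 + 8*q)
At (-2, -1, 1): (24, -6, -16).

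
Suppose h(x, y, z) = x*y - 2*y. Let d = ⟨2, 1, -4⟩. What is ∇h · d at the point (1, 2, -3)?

∂h/∂x = y
∂h/∂y = x - 2
∂h/∂z = 0
∇h at (1, 2, -3) = (2, -1, 0)
∇h · d = (2)(2) + (-1)(1) + (0)(-4) = 3

3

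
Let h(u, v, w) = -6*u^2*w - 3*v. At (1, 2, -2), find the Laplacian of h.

24

∂²h/∂u² = -12*w
∂²h/∂v² = 0
∂²h/∂w² = 0
∇²h = -12*w
At (1, 2, -2): 24.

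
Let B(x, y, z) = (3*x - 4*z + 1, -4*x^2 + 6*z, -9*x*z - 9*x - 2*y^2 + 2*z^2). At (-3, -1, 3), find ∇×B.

(∇×B)₁ = ∂B₃/∂y − ∂B₂/∂z = -4*y - 6
(∇×B)₂ = ∂B₁/∂z − ∂B₃/∂x = 9*z + 5
(∇×B)₃ = ∂B₂/∂x − ∂B₁/∂y = -8*x
∇×B = (-4*y - 6, 9*z + 5, -8*x)
At (-3, -1, 3): (-2, 32, 24).

(-2, 32, 24)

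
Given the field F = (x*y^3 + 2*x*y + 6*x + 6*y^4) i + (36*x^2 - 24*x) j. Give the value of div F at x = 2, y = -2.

-6

∂F₁/∂x = y^3 + 2*y + 6
∂F₂/∂y = 0
∇·F = y^3 + 2*y + 6
At (2, -2): -6.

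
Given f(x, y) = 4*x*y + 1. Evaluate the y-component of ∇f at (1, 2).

4

(∇f)_2 = ∂f/∂y = 4*x
At (1, 2): 4.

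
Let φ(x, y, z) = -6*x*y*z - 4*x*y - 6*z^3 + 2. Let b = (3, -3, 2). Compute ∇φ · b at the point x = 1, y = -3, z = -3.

∂φ/∂x = -6*y*z - 4*y
∂φ/∂y = -6*x*z - 4*x
∂φ/∂z = -6*x*y - 18*z^2
∇φ at (1, -3, -3) = (-42, 14, -144)
∇φ · b = (-42)(3) + (14)(-3) + (-144)(2) = -456

-456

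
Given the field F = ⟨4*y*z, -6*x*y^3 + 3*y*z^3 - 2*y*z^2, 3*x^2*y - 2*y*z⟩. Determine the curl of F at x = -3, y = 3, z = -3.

(∇×F)₁ = ∂F₃/∂y − ∂F₂/∂z = 3*x^2 - 9*y*z^2 + 4*y*z - 2*z
(∇×F)₂ = ∂F₁/∂z − ∂F₃/∂x = -6*x*y + 4*y
(∇×F)₃ = ∂F₂/∂x − ∂F₁/∂y = -6*y^3 - 4*z
∇×F = (3*x^2 - 9*y*z^2 + 4*y*z - 2*z, -6*x*y + 4*y, -6*y^3 - 4*z)
At (-3, 3, -3): (-246, 66, -150).

(-246, 66, -150)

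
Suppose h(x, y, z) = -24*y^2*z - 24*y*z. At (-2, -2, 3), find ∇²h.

-144

∂²h/∂x² = 0
∂²h/∂y² = -48*z
∂²h/∂z² = 0
∇²h = -48*z
At (-2, -2, 3): -144.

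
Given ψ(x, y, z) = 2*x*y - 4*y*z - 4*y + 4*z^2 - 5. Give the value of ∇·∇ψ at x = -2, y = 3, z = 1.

∂²ψ/∂x² = 0
∂²ψ/∂y² = 0
∂²ψ/∂z² = 8
∇²ψ = 8
At (-2, 3, 1): 8.

8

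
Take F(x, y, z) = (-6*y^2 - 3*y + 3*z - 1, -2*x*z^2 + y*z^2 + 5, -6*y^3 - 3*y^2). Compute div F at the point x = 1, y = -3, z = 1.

∂F₁/∂x = 0
∂F₂/∂y = z^2
∂F₃/∂z = 0
∇·F = z^2
At (1, -3, 1): 1.

1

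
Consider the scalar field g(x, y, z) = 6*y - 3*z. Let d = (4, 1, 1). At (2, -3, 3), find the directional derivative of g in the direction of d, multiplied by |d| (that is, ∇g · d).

∂g/∂x = 0
∂g/∂y = 6
∂g/∂z = -3
∇g at (2, -3, 3) = (0, 6, -3)
∇g · d = (0)(4) + (6)(1) + (-3)(1) = 3

3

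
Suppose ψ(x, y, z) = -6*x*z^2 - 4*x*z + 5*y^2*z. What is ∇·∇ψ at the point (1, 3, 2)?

8

∂²ψ/∂x² = 0
∂²ψ/∂y² = 10*z
∂²ψ/∂z² = -12*x
∇²ψ = -12*x + 10*z
At (1, 3, 2): 8.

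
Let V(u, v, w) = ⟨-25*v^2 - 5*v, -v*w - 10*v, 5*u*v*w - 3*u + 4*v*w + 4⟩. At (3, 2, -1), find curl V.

(-17, 13, 105)

(∇×V)₁ = ∂V₃/∂v − ∂V₂/∂w = 5*u*w + v + 4*w
(∇×V)₂ = ∂V₁/∂w − ∂V₃/∂u = -5*v*w + 3
(∇×V)₃ = ∂V₂/∂u − ∂V₁/∂v = 50*v + 5
∇×V = (5*u*w + v + 4*w, -5*v*w + 3, 50*v + 5)
At (3, 2, -1): (-17, 13, 105).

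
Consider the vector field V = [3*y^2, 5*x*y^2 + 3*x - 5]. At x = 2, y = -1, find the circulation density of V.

∂V₂/∂x = 5*y^2 + 3
∂V₁/∂y = 6*y
Scalar curl = 5*y^2 - 6*y + 3
At (2, -1): 14.

14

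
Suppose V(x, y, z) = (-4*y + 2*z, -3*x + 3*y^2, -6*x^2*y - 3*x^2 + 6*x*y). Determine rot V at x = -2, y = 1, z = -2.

(∇×V)₁ = ∂V₃/∂y − ∂V₂/∂z = -6*x^2 + 6*x
(∇×V)₂ = ∂V₁/∂z − ∂V₃/∂x = 12*x*y + 6*x - 6*y + 2
(∇×V)₃ = ∂V₂/∂x − ∂V₁/∂y = 1
∇×V = (-6*x^2 + 6*x, 12*x*y + 6*x - 6*y + 2, 1)
At (-2, 1, -2): (-36, -40, 1).

(-36, -40, 1)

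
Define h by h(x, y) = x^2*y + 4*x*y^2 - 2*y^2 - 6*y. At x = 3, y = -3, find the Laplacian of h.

∂²h/∂x² = 2*y
∂²h/∂y² = 4*(2*x - 1)
∇²h = 8*x + 2*y - 4
At (3, -3): 14.

14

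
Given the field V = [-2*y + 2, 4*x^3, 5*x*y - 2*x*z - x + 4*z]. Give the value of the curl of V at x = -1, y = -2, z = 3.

(∇×V)₁ = ∂V₃/∂y − ∂V₂/∂z = 5*x
(∇×V)₂ = ∂V₁/∂z − ∂V₃/∂x = -5*y + 2*z + 1
(∇×V)₃ = ∂V₂/∂x − ∂V₁/∂y = 12*x^2 + 2
∇×V = (5*x, -5*y + 2*z + 1, 12*x^2 + 2)
At (-1, -2, 3): (-5, 17, 14).

(-5, 17, 14)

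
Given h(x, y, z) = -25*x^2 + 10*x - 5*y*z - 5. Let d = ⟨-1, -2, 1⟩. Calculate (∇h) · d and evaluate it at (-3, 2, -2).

-190

∂h/∂x = -50*x + 10
∂h/∂y = -5*z
∂h/∂z = -5*y
∇h at (-3, 2, -2) = (160, 10, -10)
∇h · d = (160)(-1) + (10)(-2) + (-10)(1) = -190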